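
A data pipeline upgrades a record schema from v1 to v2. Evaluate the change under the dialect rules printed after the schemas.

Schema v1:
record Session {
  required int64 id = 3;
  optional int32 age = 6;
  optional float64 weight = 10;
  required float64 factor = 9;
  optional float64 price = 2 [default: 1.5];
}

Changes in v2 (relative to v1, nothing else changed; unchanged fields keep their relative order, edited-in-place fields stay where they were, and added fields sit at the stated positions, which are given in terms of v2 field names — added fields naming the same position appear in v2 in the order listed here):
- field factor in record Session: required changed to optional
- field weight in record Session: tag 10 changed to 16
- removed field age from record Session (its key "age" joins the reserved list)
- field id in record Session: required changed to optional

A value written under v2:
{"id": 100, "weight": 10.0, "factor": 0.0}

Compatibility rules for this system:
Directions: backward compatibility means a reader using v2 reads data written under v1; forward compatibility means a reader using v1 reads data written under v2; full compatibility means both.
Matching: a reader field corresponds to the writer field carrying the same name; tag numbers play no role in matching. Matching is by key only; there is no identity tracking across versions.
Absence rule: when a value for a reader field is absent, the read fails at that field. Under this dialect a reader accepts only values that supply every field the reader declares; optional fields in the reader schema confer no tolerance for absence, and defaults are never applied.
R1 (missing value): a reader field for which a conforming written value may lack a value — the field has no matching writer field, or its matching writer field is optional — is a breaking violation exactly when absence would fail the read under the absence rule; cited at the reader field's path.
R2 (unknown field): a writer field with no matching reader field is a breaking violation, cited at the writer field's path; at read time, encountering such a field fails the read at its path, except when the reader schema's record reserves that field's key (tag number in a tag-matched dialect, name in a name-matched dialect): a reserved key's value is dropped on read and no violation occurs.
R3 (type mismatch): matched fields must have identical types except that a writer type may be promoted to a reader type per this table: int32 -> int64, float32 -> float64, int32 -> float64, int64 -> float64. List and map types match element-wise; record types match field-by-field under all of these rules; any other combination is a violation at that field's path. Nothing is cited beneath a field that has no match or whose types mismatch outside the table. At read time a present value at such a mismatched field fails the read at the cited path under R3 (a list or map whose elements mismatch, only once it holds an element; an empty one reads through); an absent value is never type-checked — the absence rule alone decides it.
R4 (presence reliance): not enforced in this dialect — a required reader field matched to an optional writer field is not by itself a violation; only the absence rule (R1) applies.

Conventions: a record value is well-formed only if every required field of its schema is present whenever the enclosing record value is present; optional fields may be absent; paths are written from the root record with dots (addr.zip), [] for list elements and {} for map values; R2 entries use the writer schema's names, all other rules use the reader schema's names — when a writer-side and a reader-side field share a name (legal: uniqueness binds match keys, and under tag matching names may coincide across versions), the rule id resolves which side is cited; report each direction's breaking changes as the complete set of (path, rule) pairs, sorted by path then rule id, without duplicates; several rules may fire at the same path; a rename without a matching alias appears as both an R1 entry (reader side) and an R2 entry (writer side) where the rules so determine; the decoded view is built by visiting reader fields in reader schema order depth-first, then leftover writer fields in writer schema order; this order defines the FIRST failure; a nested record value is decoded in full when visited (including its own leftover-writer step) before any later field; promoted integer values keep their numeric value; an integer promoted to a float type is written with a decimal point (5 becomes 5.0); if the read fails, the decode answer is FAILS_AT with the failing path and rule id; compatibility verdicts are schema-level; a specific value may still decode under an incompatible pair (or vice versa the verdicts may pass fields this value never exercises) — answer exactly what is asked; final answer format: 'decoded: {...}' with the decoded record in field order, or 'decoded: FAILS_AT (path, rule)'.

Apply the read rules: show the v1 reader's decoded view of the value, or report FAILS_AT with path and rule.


decoded: FAILS_AT (age, R1)

in Session below, arrows point writer -> reader
decode walk for Session under reader schema v1:
  id := 100
  read fails at age under R1 (no fill)
  => FAILS_AT (age, R1)
the rest of the Session diff is inert for this question:
  field factor in record Session: required changed to optional -> changes Session's schema-level verdicts only — the decode of this value is the same
  field weight in record Session: tag 10 changed to 16 -> no rule fires on it and the decoded Session view is identical with or without it
  field id in record Session: required changed to optional -> changes Session's schema-level verdicts only — the decode of this value is the same


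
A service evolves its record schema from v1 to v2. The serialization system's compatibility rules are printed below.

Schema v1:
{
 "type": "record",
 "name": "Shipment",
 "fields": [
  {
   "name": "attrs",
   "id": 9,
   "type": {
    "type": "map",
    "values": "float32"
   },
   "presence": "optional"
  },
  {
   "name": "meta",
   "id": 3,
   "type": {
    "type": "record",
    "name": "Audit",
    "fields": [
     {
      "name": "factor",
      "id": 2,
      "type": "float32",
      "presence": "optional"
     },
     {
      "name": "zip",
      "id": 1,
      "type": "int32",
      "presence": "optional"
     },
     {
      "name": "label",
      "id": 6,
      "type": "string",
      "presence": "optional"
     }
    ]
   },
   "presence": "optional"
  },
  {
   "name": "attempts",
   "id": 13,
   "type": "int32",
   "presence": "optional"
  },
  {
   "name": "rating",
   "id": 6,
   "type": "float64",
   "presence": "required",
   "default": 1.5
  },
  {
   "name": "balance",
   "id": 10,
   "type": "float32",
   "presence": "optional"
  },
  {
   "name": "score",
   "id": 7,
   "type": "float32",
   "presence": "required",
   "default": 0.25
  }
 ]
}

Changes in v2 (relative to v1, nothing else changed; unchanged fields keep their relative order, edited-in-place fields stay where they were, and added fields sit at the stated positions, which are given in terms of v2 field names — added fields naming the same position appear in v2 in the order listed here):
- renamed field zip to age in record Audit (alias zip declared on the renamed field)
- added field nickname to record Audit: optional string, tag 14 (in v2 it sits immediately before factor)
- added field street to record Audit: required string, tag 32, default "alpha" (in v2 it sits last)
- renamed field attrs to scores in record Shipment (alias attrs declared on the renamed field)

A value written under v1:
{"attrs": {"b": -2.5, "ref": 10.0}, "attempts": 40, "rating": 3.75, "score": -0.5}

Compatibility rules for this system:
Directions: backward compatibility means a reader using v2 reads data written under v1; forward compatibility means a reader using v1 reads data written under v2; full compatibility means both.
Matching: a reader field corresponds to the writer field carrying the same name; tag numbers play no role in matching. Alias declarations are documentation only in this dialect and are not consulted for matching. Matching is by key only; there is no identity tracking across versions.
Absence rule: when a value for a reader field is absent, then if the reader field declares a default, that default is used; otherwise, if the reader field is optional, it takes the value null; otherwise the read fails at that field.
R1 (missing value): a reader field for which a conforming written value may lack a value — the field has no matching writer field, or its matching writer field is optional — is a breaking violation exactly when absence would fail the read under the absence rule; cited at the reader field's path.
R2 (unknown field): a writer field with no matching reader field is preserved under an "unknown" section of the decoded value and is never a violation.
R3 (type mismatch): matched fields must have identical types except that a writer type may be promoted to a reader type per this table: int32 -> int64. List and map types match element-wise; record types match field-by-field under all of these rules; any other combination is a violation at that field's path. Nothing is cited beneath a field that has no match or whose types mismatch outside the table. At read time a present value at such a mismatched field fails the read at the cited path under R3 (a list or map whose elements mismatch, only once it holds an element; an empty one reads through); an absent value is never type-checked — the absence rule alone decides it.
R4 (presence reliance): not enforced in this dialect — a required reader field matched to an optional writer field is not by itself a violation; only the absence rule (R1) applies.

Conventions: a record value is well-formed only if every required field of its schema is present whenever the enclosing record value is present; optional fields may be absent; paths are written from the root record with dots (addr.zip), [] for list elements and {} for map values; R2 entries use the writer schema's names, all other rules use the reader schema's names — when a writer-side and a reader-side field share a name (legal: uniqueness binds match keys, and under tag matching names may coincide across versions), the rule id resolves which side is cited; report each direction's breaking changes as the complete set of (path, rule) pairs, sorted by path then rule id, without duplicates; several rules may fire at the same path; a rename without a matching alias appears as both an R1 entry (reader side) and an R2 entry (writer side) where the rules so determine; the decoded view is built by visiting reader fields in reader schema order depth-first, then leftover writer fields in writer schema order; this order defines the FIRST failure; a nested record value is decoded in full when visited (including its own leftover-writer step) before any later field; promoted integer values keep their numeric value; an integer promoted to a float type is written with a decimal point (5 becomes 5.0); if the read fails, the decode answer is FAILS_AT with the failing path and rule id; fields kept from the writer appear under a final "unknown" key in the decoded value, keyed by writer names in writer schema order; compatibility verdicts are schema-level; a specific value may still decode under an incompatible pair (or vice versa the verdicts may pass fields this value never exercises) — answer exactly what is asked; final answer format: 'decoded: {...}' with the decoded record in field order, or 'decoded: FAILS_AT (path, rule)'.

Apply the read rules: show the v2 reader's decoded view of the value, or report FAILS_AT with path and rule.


the writer's type comes first in each Shipment pair
migrating the Shipment value to v2:
  scores := null (not supplied -> null)
  meta := null (not supplied -> null)
  attempts := 40
  rating := 3.75
  balance := null (not supplied -> null)
  score := -0.5
  writer attrs: kept under "unknown"
  => decoded: {"scores": null, "meta": null, "attempts": 40, "rating": 3.75, "balance": null, "score": -0.5, "unknown": {"attrs": {"b": -2.5, "ref": 10.0}}}
the rest of the Shipment diff is inert for this question:
  renamed field zip to age in record Audit (alias zip declared on the renamed field) -> fires no rule on Shipment under this dialect and leaves the result unchanged
  added field street to record Audit: required string, tag 32, default "alpha" (in v2 it sits last) -> fires no rule on Shipment under this dialect and leaves the result unchanged
  added field nickname to record Audit: optional string, tag 14 (in v2 it sits immediately before factor) -> fires no rule on Shipment under this dialect and leaves the result unchanged

decoded: {"scores": null, "meta": null, "attempts": 40, "rating": 3.75, "balance": null, "score": -0.5, "unknown": {"attrs": {"b": -2.5, "ref": 10.0}}}


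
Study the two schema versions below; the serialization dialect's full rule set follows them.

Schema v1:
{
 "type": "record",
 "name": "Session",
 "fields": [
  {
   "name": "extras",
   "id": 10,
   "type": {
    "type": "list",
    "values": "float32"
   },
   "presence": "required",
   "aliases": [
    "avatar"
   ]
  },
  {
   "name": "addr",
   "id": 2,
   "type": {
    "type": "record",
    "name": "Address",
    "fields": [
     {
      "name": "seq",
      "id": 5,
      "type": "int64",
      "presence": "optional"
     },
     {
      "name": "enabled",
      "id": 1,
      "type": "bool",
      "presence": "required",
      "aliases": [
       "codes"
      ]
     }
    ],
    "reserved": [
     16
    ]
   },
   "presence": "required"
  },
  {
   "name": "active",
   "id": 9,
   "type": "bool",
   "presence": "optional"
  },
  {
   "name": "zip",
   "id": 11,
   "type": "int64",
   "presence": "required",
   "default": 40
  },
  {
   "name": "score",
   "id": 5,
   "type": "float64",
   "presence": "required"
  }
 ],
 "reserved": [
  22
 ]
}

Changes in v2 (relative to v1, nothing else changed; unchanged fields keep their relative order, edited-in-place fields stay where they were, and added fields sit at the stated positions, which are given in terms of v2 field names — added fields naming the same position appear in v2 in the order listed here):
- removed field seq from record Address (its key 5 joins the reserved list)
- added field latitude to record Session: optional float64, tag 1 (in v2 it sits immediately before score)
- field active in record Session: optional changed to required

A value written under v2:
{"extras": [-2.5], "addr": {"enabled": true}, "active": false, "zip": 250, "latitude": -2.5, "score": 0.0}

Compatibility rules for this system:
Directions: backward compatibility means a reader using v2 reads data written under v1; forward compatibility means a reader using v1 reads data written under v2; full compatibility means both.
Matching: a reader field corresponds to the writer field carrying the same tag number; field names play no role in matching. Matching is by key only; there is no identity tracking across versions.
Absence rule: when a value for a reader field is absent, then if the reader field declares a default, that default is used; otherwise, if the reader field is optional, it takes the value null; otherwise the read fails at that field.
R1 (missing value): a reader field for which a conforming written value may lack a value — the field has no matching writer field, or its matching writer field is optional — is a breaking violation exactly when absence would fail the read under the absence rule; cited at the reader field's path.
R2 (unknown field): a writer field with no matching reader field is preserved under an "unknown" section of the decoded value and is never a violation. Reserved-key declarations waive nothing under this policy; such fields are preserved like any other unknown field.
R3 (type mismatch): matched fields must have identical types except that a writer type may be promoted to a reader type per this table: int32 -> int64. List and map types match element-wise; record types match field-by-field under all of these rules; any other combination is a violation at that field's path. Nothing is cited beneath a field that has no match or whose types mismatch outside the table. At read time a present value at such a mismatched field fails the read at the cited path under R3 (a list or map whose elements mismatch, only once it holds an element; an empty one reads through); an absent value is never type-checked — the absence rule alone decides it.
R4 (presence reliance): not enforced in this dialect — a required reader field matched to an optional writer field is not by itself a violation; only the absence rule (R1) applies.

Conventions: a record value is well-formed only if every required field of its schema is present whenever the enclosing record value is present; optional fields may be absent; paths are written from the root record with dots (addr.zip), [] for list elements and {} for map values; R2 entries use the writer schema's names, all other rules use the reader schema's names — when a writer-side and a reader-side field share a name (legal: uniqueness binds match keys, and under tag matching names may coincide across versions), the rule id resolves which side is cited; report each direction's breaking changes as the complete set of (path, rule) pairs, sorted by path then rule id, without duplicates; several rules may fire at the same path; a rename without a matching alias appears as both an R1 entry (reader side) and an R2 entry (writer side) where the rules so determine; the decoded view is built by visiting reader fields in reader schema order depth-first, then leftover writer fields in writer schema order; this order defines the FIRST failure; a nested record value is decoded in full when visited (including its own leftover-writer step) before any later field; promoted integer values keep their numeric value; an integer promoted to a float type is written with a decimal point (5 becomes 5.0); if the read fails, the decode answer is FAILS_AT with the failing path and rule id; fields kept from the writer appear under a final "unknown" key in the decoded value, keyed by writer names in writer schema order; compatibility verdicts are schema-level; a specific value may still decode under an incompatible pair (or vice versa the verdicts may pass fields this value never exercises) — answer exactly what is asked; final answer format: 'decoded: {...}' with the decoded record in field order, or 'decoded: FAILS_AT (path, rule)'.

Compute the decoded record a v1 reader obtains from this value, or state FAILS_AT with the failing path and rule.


decoded: {"extras": [-2.5], "addr": {"seq": null, "enabled": true}, "active": false, "zip": 250, "score": 0.0, "unknown": {"latitude": -2.5}}

the writer's type comes first in each Session pair
migrating the Session value to v1:
  extras := [-2.5]
  addr.seq := null (missing; optional => null)
  addr.enabled := true
  active := false
  zip := 250
  score := 0.0
  writer latitude: kept under "unknown"
  => decoded: {"extras": [-2.5], "addr": {"seq": null, "enabled": true}, "active": false, "zip": 250, "score": 0.0, "unknown": {"latitude": -2.5}}
the rest of the Session diff is inert for this question:
  removed field seq from record Address (its key 5 joins the reserved list) -> inert under this dialect — no rule fires on Session and the result does not move
  field active in record Session: optional changed to required -> a verdict-level change on Session — the shown value reads the same


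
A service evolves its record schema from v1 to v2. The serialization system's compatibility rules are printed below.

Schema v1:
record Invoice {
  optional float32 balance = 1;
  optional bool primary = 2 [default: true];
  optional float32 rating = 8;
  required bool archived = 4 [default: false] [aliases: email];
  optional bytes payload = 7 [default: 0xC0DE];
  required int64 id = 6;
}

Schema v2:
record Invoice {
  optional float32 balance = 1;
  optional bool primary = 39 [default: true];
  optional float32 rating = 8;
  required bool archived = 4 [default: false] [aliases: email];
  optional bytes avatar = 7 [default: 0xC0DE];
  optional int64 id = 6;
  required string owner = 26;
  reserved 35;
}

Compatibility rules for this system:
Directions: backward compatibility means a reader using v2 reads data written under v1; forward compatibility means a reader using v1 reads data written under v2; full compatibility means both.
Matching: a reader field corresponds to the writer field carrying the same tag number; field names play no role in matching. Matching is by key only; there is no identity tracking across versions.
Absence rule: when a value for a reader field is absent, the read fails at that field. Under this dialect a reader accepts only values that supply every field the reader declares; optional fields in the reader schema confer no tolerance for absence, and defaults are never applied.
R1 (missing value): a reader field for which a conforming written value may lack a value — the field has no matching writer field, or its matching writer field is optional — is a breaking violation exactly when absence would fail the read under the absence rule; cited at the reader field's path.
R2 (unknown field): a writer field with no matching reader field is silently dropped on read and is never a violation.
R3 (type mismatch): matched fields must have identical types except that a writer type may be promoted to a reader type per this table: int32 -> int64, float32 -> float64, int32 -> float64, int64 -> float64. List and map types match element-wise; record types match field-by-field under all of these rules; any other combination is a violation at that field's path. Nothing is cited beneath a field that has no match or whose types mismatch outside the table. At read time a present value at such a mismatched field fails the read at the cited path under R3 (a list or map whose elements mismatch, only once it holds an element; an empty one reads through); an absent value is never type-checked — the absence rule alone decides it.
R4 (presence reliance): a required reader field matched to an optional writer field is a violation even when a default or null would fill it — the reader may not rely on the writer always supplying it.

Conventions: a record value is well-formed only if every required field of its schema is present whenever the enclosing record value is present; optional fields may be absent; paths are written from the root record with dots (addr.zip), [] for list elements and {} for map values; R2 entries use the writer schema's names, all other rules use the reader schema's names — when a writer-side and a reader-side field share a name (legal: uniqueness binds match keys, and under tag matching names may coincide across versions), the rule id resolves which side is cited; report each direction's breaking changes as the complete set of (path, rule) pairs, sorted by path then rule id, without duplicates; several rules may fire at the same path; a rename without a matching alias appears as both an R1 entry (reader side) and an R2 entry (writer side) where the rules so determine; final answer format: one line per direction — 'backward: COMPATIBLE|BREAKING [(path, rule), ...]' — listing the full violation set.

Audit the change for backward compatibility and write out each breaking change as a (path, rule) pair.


the writer's type comes first in each Invoice pair
checking backward for Invoice: reader v2 against writer v1:
  balance: float32 -> float32, writer optional; from balance
  no writer field matches reader primary
  rating: float32 -> float32, writer optional; from rating
  archived: bool -> bool, writer required; from archived
  avatar: bytes -> bytes, writer optional; from payload
  id: int64 -> int64, writer required; from id
  no writer field matches reader owner
  writer primary: unknown to reader
  rule R1 violated at avatar
  rule R1 violated at balance
  rule R1 violated at owner
  rule R1 violated at primary
  rule R1 violated at rating
  => 5 violation(s): backward is BREAKING for Invoice
ruling out the remaining Invoice differences:
  field id in record Invoice: required changed to optional -> fires only in the forward direction of Invoice, which is not asked here
  field primary in record Invoice: tag 2 changed to 39 -> no rule fires on it in Invoice's dialect; the asked verdict holds

backward: BREAKING [(avatar, R1), (balance, R1), (owner, R1), (primary, R1), (rating, R1)]


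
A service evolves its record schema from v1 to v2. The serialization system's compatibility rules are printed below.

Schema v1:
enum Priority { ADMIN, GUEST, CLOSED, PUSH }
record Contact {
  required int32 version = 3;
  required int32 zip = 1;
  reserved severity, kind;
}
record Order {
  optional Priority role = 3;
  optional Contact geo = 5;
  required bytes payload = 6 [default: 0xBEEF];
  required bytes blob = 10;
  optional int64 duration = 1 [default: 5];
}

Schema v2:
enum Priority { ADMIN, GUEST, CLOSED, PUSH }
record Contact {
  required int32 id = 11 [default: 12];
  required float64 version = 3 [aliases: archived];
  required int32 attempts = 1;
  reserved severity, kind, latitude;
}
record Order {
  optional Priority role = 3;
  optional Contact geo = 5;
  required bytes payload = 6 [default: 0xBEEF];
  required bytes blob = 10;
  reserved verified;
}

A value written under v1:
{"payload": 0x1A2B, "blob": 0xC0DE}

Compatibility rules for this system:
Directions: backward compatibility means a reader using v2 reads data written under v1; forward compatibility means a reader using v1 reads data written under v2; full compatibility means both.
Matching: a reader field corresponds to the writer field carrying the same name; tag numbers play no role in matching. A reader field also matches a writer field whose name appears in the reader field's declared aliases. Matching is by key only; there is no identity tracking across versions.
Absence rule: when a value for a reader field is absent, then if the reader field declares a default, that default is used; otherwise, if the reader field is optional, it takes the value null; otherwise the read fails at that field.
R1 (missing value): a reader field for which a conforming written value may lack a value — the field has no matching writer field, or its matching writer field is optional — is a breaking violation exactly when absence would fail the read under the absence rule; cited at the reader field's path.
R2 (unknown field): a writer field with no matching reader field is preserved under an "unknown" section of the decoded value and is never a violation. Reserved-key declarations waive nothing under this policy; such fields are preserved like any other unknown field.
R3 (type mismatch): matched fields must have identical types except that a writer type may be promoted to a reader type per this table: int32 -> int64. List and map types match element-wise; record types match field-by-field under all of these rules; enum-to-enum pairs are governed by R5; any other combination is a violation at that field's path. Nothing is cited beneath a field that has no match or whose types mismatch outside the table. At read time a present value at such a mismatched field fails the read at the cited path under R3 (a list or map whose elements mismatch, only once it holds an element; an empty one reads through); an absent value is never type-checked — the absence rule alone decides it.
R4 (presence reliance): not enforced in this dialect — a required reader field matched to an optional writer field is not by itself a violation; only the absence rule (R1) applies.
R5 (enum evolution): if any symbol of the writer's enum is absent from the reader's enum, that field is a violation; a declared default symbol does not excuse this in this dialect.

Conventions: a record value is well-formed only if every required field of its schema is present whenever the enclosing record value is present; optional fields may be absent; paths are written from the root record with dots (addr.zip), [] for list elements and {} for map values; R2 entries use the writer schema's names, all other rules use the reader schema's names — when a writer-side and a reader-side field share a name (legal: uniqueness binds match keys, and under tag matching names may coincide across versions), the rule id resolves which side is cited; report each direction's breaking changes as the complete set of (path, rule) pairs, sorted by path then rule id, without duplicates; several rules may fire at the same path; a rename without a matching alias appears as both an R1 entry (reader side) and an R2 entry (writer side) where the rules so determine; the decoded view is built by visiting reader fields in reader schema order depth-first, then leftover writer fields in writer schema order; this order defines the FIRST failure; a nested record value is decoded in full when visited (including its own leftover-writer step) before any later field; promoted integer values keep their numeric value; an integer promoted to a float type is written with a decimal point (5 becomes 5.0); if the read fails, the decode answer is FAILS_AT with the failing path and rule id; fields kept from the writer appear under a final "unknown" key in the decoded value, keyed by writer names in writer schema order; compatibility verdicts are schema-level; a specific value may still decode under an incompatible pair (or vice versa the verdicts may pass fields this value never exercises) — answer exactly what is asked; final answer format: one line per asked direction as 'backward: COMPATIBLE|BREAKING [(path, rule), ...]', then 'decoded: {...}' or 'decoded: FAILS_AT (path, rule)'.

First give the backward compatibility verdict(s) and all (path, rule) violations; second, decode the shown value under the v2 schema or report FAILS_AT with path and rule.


backward: BREAKING [(geo.attempts, R1), (geo.version, R3)]; decoded: {"role": null, "geo": null, "payload": 0x1A2B, "blob": 0xC0DE}

the writer's type comes first in each Order pair
backward analysis of Order with v2 as reader and v1 as writer:
  role: paired with writer role (Priority -> Priority; writer optional)
  geo: paired with writer geo (Contact -> Contact; writer optional)
  payload: paired with writer payload (bytes -> bytes; writer required)
  blob: paired with writer blob (bytes -> bytes; writer required)
  writer duration: unknown to reader
  geo.id: no writer match
  geo.version: paired with writer geo.version (int32 -> float64; writer required)
  geo.attempts: no writer match
  writer geo.zip: unknown to reader
  R1 fires at geo.attempts
  R3 fires at geo.version
  => backward: BREAKING (2)
decode walk for Order under reader schema v2:
  role := null (not supplied -> null)
  geo := null (not supplied -> null)
  payload := 0x1A2B
  blob := 0xC0DE
  => decoded: {"role": null, "geo": null, "payload": 0x1A2B, "blob": 0xC0DE}
ruling out the remaining Order differences:
  added field id to record Contact: required int32, tag 11, default 12 (in v2 it sits immediately before version) -> fires no rule on Order, leaving the asked answer as it is


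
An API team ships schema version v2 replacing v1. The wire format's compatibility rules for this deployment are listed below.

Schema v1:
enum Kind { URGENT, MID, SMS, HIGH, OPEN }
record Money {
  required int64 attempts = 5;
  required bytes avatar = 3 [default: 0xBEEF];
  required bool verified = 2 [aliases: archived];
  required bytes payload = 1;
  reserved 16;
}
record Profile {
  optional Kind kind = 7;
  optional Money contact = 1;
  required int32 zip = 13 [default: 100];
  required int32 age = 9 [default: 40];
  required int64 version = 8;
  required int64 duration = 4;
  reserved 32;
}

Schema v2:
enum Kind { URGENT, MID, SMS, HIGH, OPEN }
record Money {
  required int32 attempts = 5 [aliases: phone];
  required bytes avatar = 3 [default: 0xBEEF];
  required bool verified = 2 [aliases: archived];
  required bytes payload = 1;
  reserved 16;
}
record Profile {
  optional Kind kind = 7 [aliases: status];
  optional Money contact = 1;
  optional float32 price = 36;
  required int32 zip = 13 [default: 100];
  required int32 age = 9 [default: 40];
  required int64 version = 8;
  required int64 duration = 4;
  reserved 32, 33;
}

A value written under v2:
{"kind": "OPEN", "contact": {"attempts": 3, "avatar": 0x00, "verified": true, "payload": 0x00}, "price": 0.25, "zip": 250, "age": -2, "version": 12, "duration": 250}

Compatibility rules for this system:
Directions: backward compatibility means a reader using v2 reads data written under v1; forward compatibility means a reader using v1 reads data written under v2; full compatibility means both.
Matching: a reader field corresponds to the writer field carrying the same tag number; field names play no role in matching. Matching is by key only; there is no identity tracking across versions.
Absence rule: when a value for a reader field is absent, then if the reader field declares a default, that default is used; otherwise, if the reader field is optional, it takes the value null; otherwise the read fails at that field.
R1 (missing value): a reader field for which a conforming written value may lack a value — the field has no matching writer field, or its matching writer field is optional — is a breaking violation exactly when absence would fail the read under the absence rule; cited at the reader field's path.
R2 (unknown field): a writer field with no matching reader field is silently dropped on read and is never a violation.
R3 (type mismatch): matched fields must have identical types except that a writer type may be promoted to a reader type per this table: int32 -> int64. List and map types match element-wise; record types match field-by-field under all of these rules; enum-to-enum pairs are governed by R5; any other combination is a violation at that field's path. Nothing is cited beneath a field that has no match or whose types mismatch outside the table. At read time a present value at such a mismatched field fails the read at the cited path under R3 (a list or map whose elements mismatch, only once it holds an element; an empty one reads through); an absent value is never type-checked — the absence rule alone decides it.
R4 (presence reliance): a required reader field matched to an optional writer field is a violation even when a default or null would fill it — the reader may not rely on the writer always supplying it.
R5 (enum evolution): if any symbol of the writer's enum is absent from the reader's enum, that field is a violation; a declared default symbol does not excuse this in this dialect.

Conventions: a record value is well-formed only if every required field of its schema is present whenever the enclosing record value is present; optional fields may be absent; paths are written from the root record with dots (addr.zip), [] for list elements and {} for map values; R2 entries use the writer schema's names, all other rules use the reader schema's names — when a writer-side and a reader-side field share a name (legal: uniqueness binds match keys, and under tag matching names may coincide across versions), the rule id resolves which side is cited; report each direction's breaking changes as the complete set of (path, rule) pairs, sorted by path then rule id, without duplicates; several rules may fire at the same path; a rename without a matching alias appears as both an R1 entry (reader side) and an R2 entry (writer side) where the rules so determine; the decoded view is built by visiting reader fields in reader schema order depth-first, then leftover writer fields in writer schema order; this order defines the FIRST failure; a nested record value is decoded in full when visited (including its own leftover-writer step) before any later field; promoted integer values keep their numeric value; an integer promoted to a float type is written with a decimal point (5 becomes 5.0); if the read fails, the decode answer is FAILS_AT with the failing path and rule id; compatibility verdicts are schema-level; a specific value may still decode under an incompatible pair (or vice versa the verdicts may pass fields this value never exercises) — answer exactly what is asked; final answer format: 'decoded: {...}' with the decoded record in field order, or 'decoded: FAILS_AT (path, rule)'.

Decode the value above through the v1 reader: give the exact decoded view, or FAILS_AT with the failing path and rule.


arrows below run writer -> reader for Profile
migrating the Profile value to v1:
  kind := "OPEN"
  contact.attempts := 3 (int32 -> int64)
  contact.avatar := 0x00
  contact.verified := true
  contact.payload := 0x00
  zip := 250
  age := -2
  version := 12
  duration := 250
  writer price: unknown -> dropped
  => decoded: {"kind": "OPEN", "contact": {"attempts": 3, "avatar": 0x00, "verified": true, "payload": 0x00}, "zip": 250, "age": -2, "version": 12, "duration": 250}
checking off the Profile differences that do not matter here:
  field attempts in record Money: type int64 changed to int32 -> schema-level compatibility only; this Profile value's decode is unchanged
  added field price to record Profile: optional float32, tag 36 (in v2 it sits immediately before zip) -> no rule fires on it and the decoded Profile view is identical with or without it

decoded: {"kind": "OPEN", "contact": {"attempts": 3, "avatar": 0x00, "verified": true, "payload": 0x00}, "zip": 250, "age": -2, "version": 12, "duration": 250}


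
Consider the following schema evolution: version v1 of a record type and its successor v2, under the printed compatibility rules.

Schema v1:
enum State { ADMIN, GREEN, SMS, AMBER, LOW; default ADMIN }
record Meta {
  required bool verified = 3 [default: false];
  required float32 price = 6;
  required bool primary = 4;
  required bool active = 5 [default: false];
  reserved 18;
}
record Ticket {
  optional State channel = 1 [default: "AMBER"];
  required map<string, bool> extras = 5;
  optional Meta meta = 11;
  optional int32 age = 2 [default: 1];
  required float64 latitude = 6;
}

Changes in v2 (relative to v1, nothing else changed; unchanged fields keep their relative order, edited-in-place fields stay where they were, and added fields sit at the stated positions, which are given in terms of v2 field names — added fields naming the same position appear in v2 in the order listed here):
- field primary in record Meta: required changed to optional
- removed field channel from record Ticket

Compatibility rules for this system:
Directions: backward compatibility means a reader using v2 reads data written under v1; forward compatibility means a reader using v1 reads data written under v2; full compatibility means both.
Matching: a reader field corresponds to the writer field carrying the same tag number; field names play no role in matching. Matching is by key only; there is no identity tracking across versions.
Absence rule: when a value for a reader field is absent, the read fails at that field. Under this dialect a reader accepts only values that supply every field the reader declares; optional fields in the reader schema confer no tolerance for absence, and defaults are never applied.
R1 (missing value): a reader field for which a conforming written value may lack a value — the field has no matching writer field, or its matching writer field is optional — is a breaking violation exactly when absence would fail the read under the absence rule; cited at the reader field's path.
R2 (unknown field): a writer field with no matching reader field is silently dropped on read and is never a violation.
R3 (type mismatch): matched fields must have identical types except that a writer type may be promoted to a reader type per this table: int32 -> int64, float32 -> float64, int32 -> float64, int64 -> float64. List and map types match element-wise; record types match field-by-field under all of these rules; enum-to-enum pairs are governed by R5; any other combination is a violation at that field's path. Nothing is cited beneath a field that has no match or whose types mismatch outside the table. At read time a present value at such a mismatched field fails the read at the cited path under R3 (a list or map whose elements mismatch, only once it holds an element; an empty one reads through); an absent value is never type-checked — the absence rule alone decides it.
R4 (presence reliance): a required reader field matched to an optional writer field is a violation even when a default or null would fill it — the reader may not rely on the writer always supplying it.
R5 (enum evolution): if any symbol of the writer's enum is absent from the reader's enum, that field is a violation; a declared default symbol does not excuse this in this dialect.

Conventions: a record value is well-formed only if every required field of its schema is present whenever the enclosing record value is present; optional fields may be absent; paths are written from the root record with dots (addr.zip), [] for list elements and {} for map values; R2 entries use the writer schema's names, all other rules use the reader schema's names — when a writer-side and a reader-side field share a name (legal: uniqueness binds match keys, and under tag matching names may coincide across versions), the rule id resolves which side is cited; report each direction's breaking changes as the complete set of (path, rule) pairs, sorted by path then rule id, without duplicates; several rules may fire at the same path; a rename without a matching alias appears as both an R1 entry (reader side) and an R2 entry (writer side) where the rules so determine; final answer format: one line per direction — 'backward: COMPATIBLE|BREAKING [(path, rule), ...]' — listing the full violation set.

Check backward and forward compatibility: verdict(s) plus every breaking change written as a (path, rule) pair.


backward: BREAKING [(age, R1), (meta, R1)]; forward: BREAKING [(age, R1), (channel, R1), (meta, R1), (meta.primary, R1), (meta.primary, R4)]

the writer's type comes first in each Ticket pair
backward on Ticket — v2 reading data written by v1:
  extras <- extras (map<string, bool> -> map<string, bool>, writer required)
  meta <- meta (Meta -> Meta, writer optional)
  age <- age (int32 -> int32, writer optional)
  latitude <- latitude (float64 -> float64, writer required)
  writer field channel has no reader counterpart
  meta.verified <- meta.verified (bool -> bool, writer required)
  meta.price <- meta.price (float32 -> float32, writer required)
  meta.primary <- meta.primary (bool -> bool, writer required)
  meta.active <- meta.active (bool -> bool, writer required)
  breaking: (age, R1)
  breaking: (meta, R1)
  => 2 violation(s): backward is BREAKING for Ticket
forward on Ticket — v1 reading data written by v2:
  no writer field matches reader channel
  extras <- extras (map<string, bool> -> map<string, bool>, writer required)
  meta <- meta (Meta -> Meta, writer optional)
  age <- age (int32 -> int32, writer optional)
  latitude <- latitude (float64 -> float64, writer required)
  meta.verified <- meta.verified (bool -> bool, writer required)
  meta.price <- meta.price (float32 -> float32, writer required)
  meta.primary <- meta.primary (bool -> bool, writer optional)
  meta.active <- meta.active (bool -> bool, writer required)
  breaking: (age, R1)
  breaking: (channel, R1)
  breaking: (meta, R1)
  breaking: (meta.primary, R1)
  breaking: (meta.primary, R4)
  => 5 violation(s): forward is BREAKING for Ticket
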